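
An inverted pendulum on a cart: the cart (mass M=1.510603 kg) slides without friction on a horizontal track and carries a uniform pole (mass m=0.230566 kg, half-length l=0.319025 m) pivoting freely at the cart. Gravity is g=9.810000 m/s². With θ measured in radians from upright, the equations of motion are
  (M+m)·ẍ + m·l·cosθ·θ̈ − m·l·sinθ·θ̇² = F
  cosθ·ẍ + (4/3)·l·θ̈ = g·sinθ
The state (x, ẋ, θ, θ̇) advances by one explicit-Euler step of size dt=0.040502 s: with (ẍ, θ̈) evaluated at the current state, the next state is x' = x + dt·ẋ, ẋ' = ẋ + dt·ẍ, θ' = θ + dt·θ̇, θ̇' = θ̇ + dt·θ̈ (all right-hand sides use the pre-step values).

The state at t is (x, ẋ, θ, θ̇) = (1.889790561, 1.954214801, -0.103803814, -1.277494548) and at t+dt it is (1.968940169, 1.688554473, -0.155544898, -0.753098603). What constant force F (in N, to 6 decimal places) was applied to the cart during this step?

F = -10.460983 N

ẍ = (ẋ'−ẋ)/dt = (1.688554473−1.954214801)/0.040502 = -6.559190
θ̈ = (θ̇'−θ̇)/dt = (-0.753098603−-1.277494548)/0.040502 = 12.947409
sinθ=-0.103617, cosθ=0.994617
F = (M+m)·ẍ + m·l·cosθ·θ̈ − m·l·sinθ·θ̇² = -11.420659 + 0.947237 − -0.012439 = -10.460983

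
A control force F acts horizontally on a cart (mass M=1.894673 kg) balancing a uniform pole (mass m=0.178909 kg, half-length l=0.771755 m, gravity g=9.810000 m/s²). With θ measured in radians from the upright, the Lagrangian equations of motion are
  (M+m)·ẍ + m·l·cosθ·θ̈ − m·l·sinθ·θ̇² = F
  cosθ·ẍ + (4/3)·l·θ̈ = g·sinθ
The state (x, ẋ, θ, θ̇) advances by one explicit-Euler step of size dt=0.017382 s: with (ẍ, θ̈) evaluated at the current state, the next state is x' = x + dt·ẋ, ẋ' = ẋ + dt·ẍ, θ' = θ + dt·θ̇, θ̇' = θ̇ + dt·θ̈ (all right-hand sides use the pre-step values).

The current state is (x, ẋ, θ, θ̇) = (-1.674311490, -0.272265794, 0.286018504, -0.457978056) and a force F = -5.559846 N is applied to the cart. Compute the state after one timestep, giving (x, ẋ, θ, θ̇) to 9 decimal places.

(-1.679044014, -0.324926324, 0.278057929, -0.362128268)

sinθ=0.282134725, cosθ=0.959374795
temp = (F + m·l·θ̇²·sinθ)/(M+m) = (-5.559846 + 0.008170667)/2.073582 = -2.677335805
θ̈ = (g·sinθ − cosθ·temp)/(l·(4/3 − m·cos²θ/(M+m))) = 5.514312963
ẍ = temp − m·l·θ̈·cosθ/(M+m) = -3.029601329
Euler: x'=-1.674311490+0.017382·-0.272265794=-1.679044014, ẋ'=-0.272265794+0.017382·-3.029601329=-0.324926324
       θ'=0.286018504+0.017382·-0.457978056=0.278057929, θ̇'=-0.457978056+0.017382·5.514312963=-0.362128268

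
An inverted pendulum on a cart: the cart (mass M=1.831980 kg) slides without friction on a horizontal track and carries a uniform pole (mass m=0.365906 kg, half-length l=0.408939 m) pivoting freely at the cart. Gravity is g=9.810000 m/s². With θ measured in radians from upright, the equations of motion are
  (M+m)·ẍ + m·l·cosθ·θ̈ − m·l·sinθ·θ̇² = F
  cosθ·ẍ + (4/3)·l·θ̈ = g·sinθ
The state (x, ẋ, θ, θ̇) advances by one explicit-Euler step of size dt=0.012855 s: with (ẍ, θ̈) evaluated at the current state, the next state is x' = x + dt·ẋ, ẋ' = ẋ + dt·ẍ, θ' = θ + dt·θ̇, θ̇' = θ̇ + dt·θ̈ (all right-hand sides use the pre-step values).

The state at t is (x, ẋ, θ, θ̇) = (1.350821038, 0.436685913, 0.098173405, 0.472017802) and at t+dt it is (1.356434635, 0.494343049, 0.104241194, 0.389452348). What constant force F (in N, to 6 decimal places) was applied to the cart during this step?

F = 8.898231 N

ẍ = (ẋ'−ẋ)/dt = (0.494343049−0.436685913)/0.012855 = 4.485191
θ̈ = (θ̇'−θ̇)/dt = (0.389452348−0.472017802)/0.012855 = -6.422828
sinθ=0.098016, cosθ=0.995185
F = (M+m)·ẍ + m·l·cosθ·θ̈ − m·l·sinθ·θ̇² = 9.857940 + -0.956441 − 0.003268 = 8.898231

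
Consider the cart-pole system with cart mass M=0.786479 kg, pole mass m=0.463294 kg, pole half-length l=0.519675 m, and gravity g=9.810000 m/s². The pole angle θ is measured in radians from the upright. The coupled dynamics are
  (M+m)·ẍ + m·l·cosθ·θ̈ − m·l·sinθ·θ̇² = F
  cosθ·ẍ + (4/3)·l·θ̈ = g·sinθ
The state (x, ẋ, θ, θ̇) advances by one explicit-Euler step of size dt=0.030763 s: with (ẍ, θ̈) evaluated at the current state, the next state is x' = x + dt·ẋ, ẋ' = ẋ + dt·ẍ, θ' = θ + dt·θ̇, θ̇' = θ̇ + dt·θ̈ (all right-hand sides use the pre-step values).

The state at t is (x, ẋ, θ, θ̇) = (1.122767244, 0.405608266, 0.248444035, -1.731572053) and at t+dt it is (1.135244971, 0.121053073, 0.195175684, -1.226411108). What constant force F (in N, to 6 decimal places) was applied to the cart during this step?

F = -7.905624 N

ẍ = (ẋ'−ẋ)/dt = (0.121053073−0.405608266)/0.030763 = -9.249917
θ̈ = (θ̇'−θ̇)/dt = (-1.226411108−-1.731572053)/0.030763 = 16.421056
sinθ=0.245896, cosθ=0.969296
F = (M+m)·ẍ + m·l·cosθ·θ̈ − m·l·sinθ·θ̇² = -11.560296 + 3.832182 − 0.177509 = -7.905624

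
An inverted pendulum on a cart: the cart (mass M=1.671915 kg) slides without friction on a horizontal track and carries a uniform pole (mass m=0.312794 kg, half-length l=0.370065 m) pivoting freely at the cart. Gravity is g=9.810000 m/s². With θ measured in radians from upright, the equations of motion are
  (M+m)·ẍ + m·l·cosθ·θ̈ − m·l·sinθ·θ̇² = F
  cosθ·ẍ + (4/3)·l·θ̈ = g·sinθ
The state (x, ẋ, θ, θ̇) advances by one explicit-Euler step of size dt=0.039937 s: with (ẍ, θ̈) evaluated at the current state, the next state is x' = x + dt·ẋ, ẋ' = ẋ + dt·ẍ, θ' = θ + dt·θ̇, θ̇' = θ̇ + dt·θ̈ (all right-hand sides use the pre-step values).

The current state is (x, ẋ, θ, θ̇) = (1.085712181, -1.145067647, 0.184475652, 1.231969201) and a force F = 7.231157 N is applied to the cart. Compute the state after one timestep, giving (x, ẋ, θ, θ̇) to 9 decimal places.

sinθ=0.183431108, cosθ=0.983032567
temp = (F + m·l·θ̇²·sinθ)/(M+m) = (7.231157 + 0.032226201)/1.984709 = 3.659671620
θ̈ = (g·sinθ − cosθ·temp)/(l·(4/3 − m·cos²θ/(M+m))) = -4.114125247
ẍ = temp − m·l·θ̈·cosθ/(M+m) = 3.895548298
Euler: x'=1.085712181+0.039937·-1.145067647=1.039981614, ẋ'=-1.145067647+0.039937·3.895548298=-0.989491135
       θ'=0.184475652+0.039937·1.231969201=0.233676806, θ̇'=1.231969201+0.039937·-4.114125247=1.067663381

(1.039981614, -0.989491135, 0.233676806, 1.067663381)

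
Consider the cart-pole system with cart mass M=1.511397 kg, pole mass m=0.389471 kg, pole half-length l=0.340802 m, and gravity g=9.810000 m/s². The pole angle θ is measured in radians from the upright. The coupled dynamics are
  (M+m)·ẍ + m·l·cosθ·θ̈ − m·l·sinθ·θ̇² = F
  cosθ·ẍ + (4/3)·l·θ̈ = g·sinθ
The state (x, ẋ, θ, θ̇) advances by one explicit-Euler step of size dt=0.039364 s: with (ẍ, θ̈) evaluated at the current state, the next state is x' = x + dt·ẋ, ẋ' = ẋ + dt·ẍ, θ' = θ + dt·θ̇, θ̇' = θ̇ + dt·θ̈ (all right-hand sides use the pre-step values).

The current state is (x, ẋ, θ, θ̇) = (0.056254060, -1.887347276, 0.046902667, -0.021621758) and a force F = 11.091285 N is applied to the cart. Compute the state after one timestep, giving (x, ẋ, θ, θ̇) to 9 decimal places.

sinθ=0.046885472, cosθ=0.998900272
temp = (F + m·l·θ̇²·sinθ)/(M+m) = (11.091285 + 0.000002909)/1.900868 = 5.834854345
θ̈ = (g·sinθ − cosθ·temp)/(l·(4/3 − m·cos²θ/(M+m))) = -13.953960095
ẍ = temp − m·l·θ̈·cosθ/(M+m) = 6.808150278
Euler: x'=0.056254060+0.039364·-1.887347276=-0.018039478, ẋ'=-1.887347276+0.039364·6.808150278=-1.619351248
       θ'=0.046902667+0.039364·-0.021621758=0.046051548, θ̇'=-0.021621758+0.039364·-13.953960095=-0.570905443

(-0.018039478, -1.619351248, 0.046051548, -0.570905443)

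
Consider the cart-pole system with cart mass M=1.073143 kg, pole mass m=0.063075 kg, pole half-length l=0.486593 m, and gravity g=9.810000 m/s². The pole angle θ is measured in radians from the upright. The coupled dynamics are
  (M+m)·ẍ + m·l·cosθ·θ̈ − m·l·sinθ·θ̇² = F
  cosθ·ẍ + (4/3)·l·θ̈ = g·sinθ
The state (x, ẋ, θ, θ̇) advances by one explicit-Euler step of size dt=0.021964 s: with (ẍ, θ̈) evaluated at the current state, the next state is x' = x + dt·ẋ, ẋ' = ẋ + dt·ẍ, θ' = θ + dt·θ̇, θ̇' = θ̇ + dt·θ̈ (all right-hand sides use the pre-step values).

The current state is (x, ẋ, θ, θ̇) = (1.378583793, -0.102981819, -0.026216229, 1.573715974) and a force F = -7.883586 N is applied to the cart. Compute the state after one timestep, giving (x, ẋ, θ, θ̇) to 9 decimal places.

sinθ=-0.026213226, cosθ=0.999656374
temp = (F + m·l·θ̇²·sinθ)/(M+m) = (-7.883586 + -0.001992491)/1.136218 = -6.940198528
θ̈ = (g·sinθ − cosθ·temp)/(l·(4/3 − m·cos²θ/(M+m))) = 10.744121716
ẍ = temp − m·l·θ̈·cosθ/(M+m) = -7.230322163
Euler: x'=1.378583793+0.021964·-0.102981819=1.376321900, ẋ'=-0.102981819+0.021964·-7.230322163=-0.261788615
       θ'=-0.026216229+0.021964·1.573715974=0.008348869, θ̇'=1.573715974+0.021964·10.744121716=1.809699863

(1.376321900, -0.261788615, 0.008348869, 1.809699863)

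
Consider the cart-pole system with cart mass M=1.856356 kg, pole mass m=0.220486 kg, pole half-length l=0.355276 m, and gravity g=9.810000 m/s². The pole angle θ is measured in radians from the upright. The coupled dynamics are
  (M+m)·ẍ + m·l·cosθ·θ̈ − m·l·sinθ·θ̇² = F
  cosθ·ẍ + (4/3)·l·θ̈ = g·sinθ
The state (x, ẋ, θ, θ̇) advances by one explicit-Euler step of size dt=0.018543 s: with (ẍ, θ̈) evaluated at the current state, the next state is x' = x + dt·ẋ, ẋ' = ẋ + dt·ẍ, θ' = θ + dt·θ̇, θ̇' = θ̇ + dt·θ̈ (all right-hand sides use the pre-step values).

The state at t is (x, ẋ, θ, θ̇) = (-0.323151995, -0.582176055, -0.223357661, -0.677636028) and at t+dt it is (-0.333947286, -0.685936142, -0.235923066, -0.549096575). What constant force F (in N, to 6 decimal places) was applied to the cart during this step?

ẍ = (ẋ'−ẋ)/dt = (-0.685936142−-0.582176055)/0.018543 = -5.595647
θ̈ = (θ̇'−θ̇)/dt = (-0.549096575−-0.677636028)/0.018543 = 6.931966
sinθ=-0.221505, cosθ=0.975159
F = (M+m)·ẍ + m·l·cosθ·θ̈ − m·l·sinθ·θ̇² = -11.621275 + 0.529516 − -0.007968 = -11.083792

F = -11.083792 N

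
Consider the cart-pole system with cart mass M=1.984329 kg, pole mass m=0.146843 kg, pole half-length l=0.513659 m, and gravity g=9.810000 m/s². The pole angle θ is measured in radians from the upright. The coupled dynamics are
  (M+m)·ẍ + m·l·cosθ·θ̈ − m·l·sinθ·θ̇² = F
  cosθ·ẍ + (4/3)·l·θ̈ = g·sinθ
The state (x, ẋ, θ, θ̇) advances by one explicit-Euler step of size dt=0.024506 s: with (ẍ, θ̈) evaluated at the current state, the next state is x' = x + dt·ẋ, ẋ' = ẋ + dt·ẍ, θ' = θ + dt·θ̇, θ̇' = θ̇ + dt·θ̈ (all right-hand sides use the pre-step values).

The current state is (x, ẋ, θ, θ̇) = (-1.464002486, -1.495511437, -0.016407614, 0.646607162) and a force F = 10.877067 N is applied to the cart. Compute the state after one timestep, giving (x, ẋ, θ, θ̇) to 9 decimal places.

sinθ=-0.016406878, cosθ=0.999865398
temp = (F + m·l·θ̇²·sinθ)/(M+m) = (10.877067 + -0.000517410)/2.131172 = 5.103553157
θ̈ = (g·sinθ − cosθ·temp)/(l·(4/3 − m·cos²θ/(M+m))) = -8.104467328
ẍ = temp − m·l·θ̈·cosθ/(M+m) = 5.390350857
Euler: x'=-1.464002486+0.024506·-1.495511437=-1.500651489, ẋ'=-1.495511437+0.024506·5.390350857=-1.363415499
       θ'=-0.016407614+0.024506·0.646607162=-0.000561859, θ̇'=0.646607162+0.024506·-8.104467328=0.447999086

(-1.500651489, -1.363415499, -0.000561859, 0.447999086)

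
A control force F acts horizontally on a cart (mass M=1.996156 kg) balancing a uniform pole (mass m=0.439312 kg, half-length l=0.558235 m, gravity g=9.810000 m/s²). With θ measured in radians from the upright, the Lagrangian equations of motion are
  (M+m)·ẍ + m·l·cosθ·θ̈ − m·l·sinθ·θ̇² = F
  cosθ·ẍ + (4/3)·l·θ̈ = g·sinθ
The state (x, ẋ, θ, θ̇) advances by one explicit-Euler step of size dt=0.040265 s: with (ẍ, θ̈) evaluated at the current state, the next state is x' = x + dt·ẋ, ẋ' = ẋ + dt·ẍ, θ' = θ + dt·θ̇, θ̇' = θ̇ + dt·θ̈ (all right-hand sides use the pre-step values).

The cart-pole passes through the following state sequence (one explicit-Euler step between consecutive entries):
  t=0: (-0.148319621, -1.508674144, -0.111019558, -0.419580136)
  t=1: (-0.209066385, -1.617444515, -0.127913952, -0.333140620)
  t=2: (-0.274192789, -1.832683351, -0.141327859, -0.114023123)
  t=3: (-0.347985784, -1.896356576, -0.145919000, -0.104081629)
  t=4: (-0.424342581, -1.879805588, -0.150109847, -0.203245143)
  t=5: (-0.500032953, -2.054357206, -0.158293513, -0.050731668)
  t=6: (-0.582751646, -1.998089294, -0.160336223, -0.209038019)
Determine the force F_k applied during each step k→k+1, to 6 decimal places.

F_0 = -6.051069 N
F_1 = -11.691799 N
F_2 = -3.790942 N
F_3 = 0.403939 N
F_4 = -9.637953 N
F_5 = 2.451388 N

step 0→1:
  ẍ = (ẋ'−ẋ)/dt = (-1.617444515−-1.508674144)/0.040265 = -2.701363
  θ̈ = (θ̇'−θ̇)/dt = (-0.333140620−-0.419580136)/0.040265 = 2.146766
  sinθ=-0.110792, cosθ=0.993844
  F = (M+m)·ẍ + m·l·cosθ·θ̈ − m·l·sinθ·θ̇² = -6.579083 + 0.523230 − -0.004783 = -6.051069
step 1→2:
  ẍ = (ẋ'−ẋ)/dt = (-1.832683351−-1.617444515)/0.040265 = -5.345557
  θ̈ = (θ̇'−θ̇)/dt = (-0.114023123−-0.333140620)/0.040265 = 5.441885
  sinθ=-0.127565, cosθ=0.991830
  F = (M+m)·ẍ + m·l·cosθ·θ̈ − m·l·sinθ·θ̇² = -13.018932 + 1.323661 − -0.003472 = -11.691799
step 2→3:
  ẍ = (ẋ'−ẋ)/dt = (-1.896356576−-1.832683351)/0.040265 = -1.581354
  θ̈ = (θ̇'−θ̇)/dt = (-0.104081629−-0.114023123)/0.040265 = 0.246902
  sinθ=-0.140858, cosθ=0.990030
  F = (M+m)·ẍ + m·l·cosθ·θ̈ − m·l·sinθ·θ̇² = -3.851337 + 0.059946 − -0.000449 = -3.790942
step 3→4:
  ẍ = (ẋ'−ẋ)/dt = (-1.879805588−-1.896356576)/0.040265 = 0.411051
  θ̈ = (θ̇'−θ̇)/dt = (-0.203245143−-0.104081629)/0.040265 = -2.462772
  sinθ=-0.145402, cosθ=0.989373
  F = (M+m)·ẍ + m·l·cosθ·θ̈ − m·l·sinθ·θ̇² = 1.001103 + -0.597550 − -0.000386 = 0.403939
step 4→5:
  ẍ = (ẋ'−ẋ)/dt = (-2.054357206−-1.879805588)/0.040265 = -4.335071
  θ̈ = (θ̇'−θ̇)/dt = (-0.050731668−-0.203245143)/0.040265 = 3.787743
  sinθ=-0.149547, cosθ=0.988755
  F = (M+m)·ẍ + m·l·cosθ·θ̈ − m·l·sinθ·θ̇² = -10.557926 + 0.918458 − -0.001515 = -9.637953
step 5→6:
  ẍ = (ẋ'−ẋ)/dt = (-1.998089294−-2.054357206)/0.040265 = 1.397440
  θ̈ = (θ̇'−θ̇)/dt = (-0.209038019−-0.050731668)/0.040265 = -3.931612
  sinθ=-0.157633, cosθ=0.987498
  F = (M+m)·ẍ + m·l·cosθ·θ̈ − m·l·sinθ·θ̇² = 3.403420 + -0.952131 − -0.000099 = 2.451388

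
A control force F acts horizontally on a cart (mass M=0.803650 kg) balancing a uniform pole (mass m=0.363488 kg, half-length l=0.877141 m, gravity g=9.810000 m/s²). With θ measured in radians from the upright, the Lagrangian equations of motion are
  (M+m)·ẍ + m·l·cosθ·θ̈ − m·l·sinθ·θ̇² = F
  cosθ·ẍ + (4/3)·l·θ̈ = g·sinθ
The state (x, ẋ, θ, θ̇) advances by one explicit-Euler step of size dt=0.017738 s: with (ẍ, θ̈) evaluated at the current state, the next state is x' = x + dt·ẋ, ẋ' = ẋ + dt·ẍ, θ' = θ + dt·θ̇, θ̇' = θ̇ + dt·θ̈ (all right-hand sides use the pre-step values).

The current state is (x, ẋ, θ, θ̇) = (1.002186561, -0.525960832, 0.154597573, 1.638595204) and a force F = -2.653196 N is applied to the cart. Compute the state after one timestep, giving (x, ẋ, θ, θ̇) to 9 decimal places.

sinθ=0.153982484, cosθ=0.988073577
temp = (F + m·l·θ̇²·sinθ)/(M+m) = (-2.653196 + 0.131817834)/1.167138 = -2.160308521
θ̈ = (g·sinθ − cosθ·temp)/(l·(4/3 − m·cos²θ/(M+m))) = 4.037447990
ẍ = temp − m·l·θ̈·cosθ/(M+m) = -3.250075155
Euler: x'=1.002186561+0.017738·-0.525960832=0.992857068, ẋ'=-0.525960832+0.017738·-3.250075155=-0.583610665
       θ'=0.154597573+0.017738·1.638595204=0.183662975, θ̇'=1.638595204+0.017738·4.037447990=1.710211456

(0.992857068, -0.583610665, 0.183662975, 1.710211456)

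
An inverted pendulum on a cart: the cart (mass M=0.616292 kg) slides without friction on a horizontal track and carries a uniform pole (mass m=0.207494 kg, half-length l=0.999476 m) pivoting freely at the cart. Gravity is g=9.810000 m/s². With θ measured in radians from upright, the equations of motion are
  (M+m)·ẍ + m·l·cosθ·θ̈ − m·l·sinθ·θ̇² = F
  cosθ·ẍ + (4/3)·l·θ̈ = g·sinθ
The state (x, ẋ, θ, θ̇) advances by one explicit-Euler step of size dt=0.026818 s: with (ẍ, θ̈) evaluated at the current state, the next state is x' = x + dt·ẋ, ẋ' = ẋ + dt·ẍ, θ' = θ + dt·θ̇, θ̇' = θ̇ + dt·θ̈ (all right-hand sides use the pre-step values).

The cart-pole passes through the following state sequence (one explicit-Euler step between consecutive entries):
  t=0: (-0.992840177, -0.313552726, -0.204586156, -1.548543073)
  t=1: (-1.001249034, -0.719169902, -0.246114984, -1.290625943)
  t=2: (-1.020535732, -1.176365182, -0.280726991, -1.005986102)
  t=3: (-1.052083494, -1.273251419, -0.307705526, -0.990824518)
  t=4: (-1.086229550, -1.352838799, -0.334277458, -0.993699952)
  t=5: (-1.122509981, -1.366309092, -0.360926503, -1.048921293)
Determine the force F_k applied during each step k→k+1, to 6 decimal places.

F_0 = -10.405679 N
F_1 = -11.824993 N
F_2 = -2.805315 N
F_3 = -2.404265 N
F_4 = -0.749983 N

step 0→1:
  ẍ = (ẋ'−ẋ)/dt = (-0.719169902−-0.313552726)/0.026818 = -15.124811
  θ̈ = (θ̇'−θ̇)/dt = (-1.290625943−-1.548543073)/0.026818 = 9.617314
  sinθ=-0.203162, cosθ=0.979145
  F = (M+m)·ẍ + m·l·cosθ·θ̈ − m·l·sinθ·θ̇² = -12.459607 + 1.952895 − -0.101034 = -10.405679
step 1→2:
  ẍ = (ẋ'−ẋ)/dt = (-1.176365182−-0.719169902)/0.026818 = -17.048075
  θ̈ = (θ̇'−θ̇)/dt = (-1.005986102−-1.290625943)/0.026818 = 10.613761
  sinθ=-0.243638, cosθ=0.969866
  F = (M+m)·ẍ + m·l·cosθ·θ̈ − m·l·sinθ·θ̇² = -14.043966 + 2.134809 − -0.084163 = -11.824993
step 2→3:
  ẍ = (ẋ'−ẋ)/dt = (-1.273251419−-1.176365182)/0.026818 = -3.612732
  θ̈ = (θ̇'−θ̇)/dt = (-0.990824518−-1.005986102)/0.026818 = 0.565351
  sinθ=-0.277054, cosθ=0.960854
  F = (M+m)·ẍ + m·l·cosθ·θ̈ − m·l·sinθ·θ̇² = -2.976118 + 0.112656 − -0.058147 = -2.805315
step 3→4:
  ẍ = (ẋ'−ẋ)/dt = (-1.352838799−-1.273251419)/0.026818 = -2.967685
  θ̈ = (θ̇'−θ̇)/dt = (-0.993699952−-0.990824518)/0.026818 = -0.107220
  sinθ=-0.302873, cosθ=0.953031
  F = (M+m)·ẍ + m·l·cosθ·θ̈ − m·l·sinθ·θ̇² = -2.444737 + -0.021192 − -0.061664 = -2.404265
step 4→5:
  ẍ = (ẋ'−ẋ)/dt = (-1.366309092−-1.352838799)/0.026818 = -0.502286
  θ̈ = (θ̇'−θ̇)/dt = (-1.048921293−-0.993699952)/0.026818 = -2.059115
  sinθ=-0.328087, cosθ=0.944648
  F = (M+m)·ẍ + m·l·cosθ·θ̈ − m·l·sinθ·θ̇² = -0.413776 + -0.403393 − -0.067186 = -0.749983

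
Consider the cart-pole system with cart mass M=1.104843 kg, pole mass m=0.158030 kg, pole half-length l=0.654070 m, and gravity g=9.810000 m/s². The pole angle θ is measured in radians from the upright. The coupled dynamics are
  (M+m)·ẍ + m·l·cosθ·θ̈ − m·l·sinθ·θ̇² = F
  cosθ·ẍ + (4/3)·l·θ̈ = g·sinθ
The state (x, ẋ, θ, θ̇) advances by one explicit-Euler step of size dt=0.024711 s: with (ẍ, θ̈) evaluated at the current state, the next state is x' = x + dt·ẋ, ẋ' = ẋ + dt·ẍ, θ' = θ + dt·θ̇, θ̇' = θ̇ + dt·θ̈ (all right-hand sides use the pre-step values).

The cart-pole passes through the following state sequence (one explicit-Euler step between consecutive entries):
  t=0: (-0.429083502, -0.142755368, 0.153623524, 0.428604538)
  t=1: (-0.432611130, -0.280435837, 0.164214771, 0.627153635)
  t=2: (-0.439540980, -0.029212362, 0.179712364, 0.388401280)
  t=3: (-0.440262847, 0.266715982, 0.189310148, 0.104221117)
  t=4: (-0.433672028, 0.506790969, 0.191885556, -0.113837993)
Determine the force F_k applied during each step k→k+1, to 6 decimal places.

step 0→1:
  ẍ = (ẋ'−ẋ)/dt = (-0.280435837−-0.142755368)/0.024711 = -5.571627
  θ̈ = (θ̇'−θ̇)/dt = (0.627153635−0.428604538)/0.024711 = 8.034847
  sinθ=0.153020, cosθ=0.988223
  F = (M+m)·ẍ + m·l·cosθ·θ̈ − m·l·sinθ·θ̇² = -7.036257 + 0.820723 − 0.002906 = -6.218440
step 1→2:
  ẍ = (ẋ'−ẋ)/dt = (-0.029212362−-0.280435837)/0.024711 = 10.166463
  θ̈ = (θ̇'−θ̇)/dt = (0.388401280−0.627153635)/0.024711 = -9.661784
  sinθ=0.163478, cosθ=0.986547
  F = (M+m)·ẍ + m·l·cosθ·θ̈ − m·l·sinθ·θ̇² = 12.838952 + -0.985233 − 0.006646 = 11.847073
step 2→3:
  ẍ = (ẋ'−ẋ)/dt = (0.266715982−-0.029212362)/0.024711 = 11.975571
  θ̈ = (θ̇'−θ̇)/dt = (0.104221117−0.388401280)/0.024711 = -11.500148
  sinθ=0.178747, cosθ=0.983895
  F = (M+m)·ẍ + m·l·cosθ·θ̈ − m·l·sinθ·θ̇² = 15.123626 + -1.169543 − 0.002787 = 13.951296
step 3→4:
  ẍ = (ẋ'−ẋ)/dt = (0.506790969−0.266715982)/0.024711 = 9.715308
  θ̈ = (θ̇'−θ̇)/dt = (-0.113837993−0.104221117)/0.024711 = -8.824374
  sinθ=0.188181, cosθ=0.982134
  F = (M+m)·ẍ + m·l·cosθ·θ̈ − m·l·sinθ·θ̇² = 12.269201 + -0.895815 − 0.000211 = 11.373174

F_0 = -6.218440 N
F_1 = 11.847073 N
F_2 = 13.951296 N
F_3 = 11.373174 N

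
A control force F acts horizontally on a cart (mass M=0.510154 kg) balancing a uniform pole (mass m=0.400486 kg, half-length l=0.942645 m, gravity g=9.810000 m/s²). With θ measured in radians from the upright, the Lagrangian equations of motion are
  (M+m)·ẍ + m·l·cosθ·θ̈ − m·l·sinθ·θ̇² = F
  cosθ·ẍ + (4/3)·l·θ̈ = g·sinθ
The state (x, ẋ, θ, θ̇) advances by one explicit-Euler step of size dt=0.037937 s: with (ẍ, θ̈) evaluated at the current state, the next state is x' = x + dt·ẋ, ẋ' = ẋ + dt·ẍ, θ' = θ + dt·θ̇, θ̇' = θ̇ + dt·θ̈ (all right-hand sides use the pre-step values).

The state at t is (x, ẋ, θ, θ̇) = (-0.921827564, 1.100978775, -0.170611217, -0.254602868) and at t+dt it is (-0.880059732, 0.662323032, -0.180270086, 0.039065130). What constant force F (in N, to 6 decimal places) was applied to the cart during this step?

ẍ = (ẋ'−ẋ)/dt = (0.662323032−1.100978775)/0.037937 = -11.562742
θ̈ = (θ̇'−θ̇)/dt = (0.039065130−-0.254602868)/0.037937 = 7.740939
sinθ=-0.169785, cosθ=0.985481
F = (M+m)·ẍ + m·l·cosθ·θ̈ − m·l·sinθ·θ̇² = -10.529495 + 2.879900 − -0.004155 = -7.645440

F = -7.645440 N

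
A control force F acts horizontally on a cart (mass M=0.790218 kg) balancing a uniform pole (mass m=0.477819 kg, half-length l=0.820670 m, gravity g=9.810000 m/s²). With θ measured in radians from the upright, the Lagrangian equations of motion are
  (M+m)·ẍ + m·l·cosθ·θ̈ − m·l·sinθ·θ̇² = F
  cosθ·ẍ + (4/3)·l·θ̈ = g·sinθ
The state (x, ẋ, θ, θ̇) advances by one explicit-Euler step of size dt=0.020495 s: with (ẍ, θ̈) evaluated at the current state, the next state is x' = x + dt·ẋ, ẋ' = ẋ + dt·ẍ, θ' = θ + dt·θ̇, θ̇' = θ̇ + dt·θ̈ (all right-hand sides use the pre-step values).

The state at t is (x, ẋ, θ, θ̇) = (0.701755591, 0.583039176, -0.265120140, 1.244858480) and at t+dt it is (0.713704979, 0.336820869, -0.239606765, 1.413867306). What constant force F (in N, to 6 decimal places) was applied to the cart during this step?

F = -11.953764 N

ẍ = (ẋ'−ẋ)/dt = (0.336820869−0.583039176)/0.020495 = -12.013579
θ̈ = (θ̇'−θ̇)/dt = (1.413867306−1.244858480)/0.020495 = 8.246344
sinθ=-0.262025, cosθ=0.965061
F = (M+m)·ẍ + m·l·cosθ·θ̈ − m·l·sinθ·θ̇² = -15.233663 + 3.120673 − -0.159226 = -11.953764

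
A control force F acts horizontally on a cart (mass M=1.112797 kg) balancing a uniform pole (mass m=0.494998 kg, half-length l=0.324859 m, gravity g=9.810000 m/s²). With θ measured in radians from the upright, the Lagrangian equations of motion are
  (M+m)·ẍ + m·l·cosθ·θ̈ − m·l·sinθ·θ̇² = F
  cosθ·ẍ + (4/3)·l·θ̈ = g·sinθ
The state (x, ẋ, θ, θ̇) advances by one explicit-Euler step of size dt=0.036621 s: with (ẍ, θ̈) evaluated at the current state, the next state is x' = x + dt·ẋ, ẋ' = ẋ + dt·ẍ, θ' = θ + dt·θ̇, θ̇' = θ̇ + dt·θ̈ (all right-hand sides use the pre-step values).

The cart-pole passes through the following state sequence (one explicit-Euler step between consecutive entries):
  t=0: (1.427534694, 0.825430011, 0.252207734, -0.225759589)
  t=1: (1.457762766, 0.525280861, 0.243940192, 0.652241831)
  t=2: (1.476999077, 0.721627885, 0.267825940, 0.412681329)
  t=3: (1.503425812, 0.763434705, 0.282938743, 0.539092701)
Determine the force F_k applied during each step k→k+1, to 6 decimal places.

F_0 = -9.446306 N
F_1 = 7.583047 N
F_2 = 2.363513 N

step 0→1:
  ẍ = (ẋ'−ẋ)/dt = (0.525280861−0.825430011)/0.036621 = -8.196094
  θ̈ = (θ̇'−θ̇)/dt = (0.652241831−-0.225759589)/0.036621 = 23.975353
  sinθ=0.249542, cosθ=0.968364
  F = (M+m)·ẍ + m·l·cosθ·θ̈ − m·l·sinθ·θ̇² = -13.177639 + 3.733378 − 0.002045 = -9.446306
step 1→2:
  ẍ = (ẋ'−ẋ)/dt = (0.721627885−0.525280861)/0.036621 = 5.361596
  θ̈ = (θ̇'−θ̇)/dt = (0.412681329−0.652241831)/0.036621 = -6.541616
  sinθ=0.241528, cosθ=0.970394
  F = (M+m)·ẍ + m·l·cosθ·θ̈ − m·l·sinθ·θ̇² = 8.620348 + -1.020778 − 0.016523 = 7.583047
step 2→3:
  ẍ = (ẋ'−ẋ)/dt = (0.763434705−0.721627885)/0.036621 = 1.141608
  θ̈ = (θ̇'−θ̇)/dt = (0.539092701−0.412681329)/0.036621 = 3.451882
  sinθ=0.264636, cosθ=0.964349
  F = (M+m)·ẍ + m·l·cosθ·θ̈ − m·l·sinθ·θ̇² = 1.835471 + 0.535289 − 0.007247 = 2.363513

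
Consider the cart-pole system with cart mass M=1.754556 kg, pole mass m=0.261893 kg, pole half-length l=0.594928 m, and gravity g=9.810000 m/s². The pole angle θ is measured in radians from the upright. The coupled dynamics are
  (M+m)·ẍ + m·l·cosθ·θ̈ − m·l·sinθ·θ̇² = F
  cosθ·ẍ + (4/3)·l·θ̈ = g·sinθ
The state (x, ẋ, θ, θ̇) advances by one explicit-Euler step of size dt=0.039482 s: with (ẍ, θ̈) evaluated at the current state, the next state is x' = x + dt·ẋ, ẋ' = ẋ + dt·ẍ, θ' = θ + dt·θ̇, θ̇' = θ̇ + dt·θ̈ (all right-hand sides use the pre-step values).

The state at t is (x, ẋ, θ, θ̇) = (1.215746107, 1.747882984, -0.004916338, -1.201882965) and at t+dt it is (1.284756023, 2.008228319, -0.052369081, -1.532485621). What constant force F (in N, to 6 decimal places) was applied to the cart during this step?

ẍ = (ẋ'−ẋ)/dt = (2.008228319−1.747882984)/0.039482 = 6.594026
θ̈ = (θ̇'−θ̇)/dt = (-1.532485621−-1.201882965)/0.039482 = -8.373503
sinθ=-0.004916, cosθ=0.999988
F = (M+m)·ẍ + m·l·cosθ·θ̈ − m·l·sinθ·θ̇² = 13.296517 + -1.304639 − -0.001107 = 11.992985

F = 11.992985 N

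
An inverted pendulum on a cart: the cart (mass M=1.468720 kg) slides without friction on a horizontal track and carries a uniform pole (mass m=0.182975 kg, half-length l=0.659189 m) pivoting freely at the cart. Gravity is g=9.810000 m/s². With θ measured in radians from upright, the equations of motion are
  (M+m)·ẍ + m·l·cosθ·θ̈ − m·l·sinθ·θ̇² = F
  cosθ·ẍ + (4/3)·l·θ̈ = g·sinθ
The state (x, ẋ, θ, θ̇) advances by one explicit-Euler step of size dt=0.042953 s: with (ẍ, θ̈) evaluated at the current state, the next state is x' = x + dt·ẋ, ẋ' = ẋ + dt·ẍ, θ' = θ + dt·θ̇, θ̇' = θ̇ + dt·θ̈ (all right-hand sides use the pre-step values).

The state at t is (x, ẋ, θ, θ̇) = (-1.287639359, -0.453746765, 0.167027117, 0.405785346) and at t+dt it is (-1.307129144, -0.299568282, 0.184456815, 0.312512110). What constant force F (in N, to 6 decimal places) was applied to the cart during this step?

F = 5.667134 N

ẍ = (ẋ'−ẋ)/dt = (-0.299568282−-0.453746765)/0.042953 = 3.589469
θ̈ = (θ̇'−θ̇)/dt = (0.312512110−0.405785346)/0.042953 = -2.171519
sinθ=0.166252, cosθ=0.986083
F = (M+m)·ẍ + m·l·cosθ·θ̈ − m·l·sinθ·θ̇² = 5.928709 + -0.258273 − 0.003302 = 5.667134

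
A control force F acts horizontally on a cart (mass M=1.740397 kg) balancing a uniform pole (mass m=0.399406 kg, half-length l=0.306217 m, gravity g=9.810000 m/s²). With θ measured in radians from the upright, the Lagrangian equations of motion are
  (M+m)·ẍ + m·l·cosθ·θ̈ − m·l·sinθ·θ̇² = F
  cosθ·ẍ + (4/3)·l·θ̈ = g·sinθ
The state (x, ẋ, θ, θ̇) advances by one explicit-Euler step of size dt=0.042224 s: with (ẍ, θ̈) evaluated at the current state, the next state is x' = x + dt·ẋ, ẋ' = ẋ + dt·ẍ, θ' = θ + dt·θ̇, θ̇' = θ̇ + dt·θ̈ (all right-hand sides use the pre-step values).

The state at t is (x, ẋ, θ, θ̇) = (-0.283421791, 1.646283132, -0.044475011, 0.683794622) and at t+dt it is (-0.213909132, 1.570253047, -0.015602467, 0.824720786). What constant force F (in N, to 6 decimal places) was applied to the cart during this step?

F = -3.442666 N

ẍ = (ẋ'−ẋ)/dt = (1.570253047−1.646283132)/0.042224 = -1.800637
θ̈ = (θ̇'−θ̇)/dt = (0.824720786−0.683794622)/0.042224 = 3.337584
sinθ=-0.044460, cosθ=0.999011
F = (M+m)·ẍ + m·l·cosθ·θ̈ − m·l·sinθ·θ̇² = -3.853008 + 0.407799 − -0.002543 = -3.442666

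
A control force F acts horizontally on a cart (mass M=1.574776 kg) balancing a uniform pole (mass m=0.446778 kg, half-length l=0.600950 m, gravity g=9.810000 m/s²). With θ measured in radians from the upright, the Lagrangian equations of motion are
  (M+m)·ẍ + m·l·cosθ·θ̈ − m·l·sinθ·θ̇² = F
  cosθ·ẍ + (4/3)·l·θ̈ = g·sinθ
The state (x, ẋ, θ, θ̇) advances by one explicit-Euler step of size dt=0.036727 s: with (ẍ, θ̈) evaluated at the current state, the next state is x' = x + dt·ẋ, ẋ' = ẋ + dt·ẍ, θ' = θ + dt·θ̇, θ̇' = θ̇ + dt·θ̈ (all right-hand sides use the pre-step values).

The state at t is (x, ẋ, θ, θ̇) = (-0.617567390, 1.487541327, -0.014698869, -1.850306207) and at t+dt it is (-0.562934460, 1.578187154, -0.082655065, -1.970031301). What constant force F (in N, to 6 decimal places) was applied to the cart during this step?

ẍ = (ẋ'−ẋ)/dt = (1.578187154−1.487541327)/0.036727 = 2.468098
θ̈ = (θ̇'−θ̇)/dt = (-1.970031301−-1.850306207)/0.036727 = -3.259866
sinθ=-0.014698, cosθ=0.999892
F = (M+m)·ẍ + m·l·cosθ·θ̈ − m·l·sinθ·θ̇² = 4.989393 + -0.875151 − -0.013511 = 4.127753

F = 4.127753 N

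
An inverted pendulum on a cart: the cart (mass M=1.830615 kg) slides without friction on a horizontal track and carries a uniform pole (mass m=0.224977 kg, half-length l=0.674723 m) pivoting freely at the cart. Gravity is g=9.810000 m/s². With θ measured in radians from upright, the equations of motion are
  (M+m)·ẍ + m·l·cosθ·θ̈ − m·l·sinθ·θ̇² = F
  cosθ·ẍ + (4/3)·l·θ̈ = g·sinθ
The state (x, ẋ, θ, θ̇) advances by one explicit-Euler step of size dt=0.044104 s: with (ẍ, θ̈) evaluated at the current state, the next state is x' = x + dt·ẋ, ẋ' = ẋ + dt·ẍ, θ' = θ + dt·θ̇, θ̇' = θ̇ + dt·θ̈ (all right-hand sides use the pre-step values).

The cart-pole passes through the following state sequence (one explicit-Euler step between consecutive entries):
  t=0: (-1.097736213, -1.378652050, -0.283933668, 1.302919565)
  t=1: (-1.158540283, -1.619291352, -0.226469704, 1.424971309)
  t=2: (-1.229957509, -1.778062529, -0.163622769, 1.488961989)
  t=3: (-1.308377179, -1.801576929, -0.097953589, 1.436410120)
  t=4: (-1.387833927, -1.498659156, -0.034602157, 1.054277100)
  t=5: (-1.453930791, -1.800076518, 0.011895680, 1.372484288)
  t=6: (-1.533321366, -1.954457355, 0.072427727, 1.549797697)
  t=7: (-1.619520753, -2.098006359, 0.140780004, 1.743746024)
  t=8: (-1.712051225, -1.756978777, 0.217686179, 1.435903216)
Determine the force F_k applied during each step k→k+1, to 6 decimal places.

step 0→1:
  ẍ = (ẋ'−ẋ)/dt = (-1.619291352−-1.378652050)/0.044104 = -5.456179
  θ̈ = (θ̇'−θ̇)/dt = (1.424971309−1.302919565)/0.044104 = 2.767362
  sinθ=-0.280134, cosθ=0.959961
  F = (M+m)·ẍ + m·l·cosθ·θ̈ − m·l·sinθ·θ̇² = -11.215677 + 0.403258 − -0.072188 = -10.740231
step 1→2:
  ẍ = (ẋ'−ẋ)/dt = (-1.778062529−-1.619291352)/0.044104 = -3.599927
  θ̈ = (θ̇'−θ̇)/dt = (1.488961989−1.424971309)/0.044104 = 1.450904
  sinθ=-0.224539, cosθ=0.974465
  F = (M+m)·ẍ + m·l·cosθ·θ̈ − m·l·sinθ·θ̇² = -7.399981 + 0.214619 − -0.069210 = -7.116152
step 2→3:
  ẍ = (ẋ'−ẋ)/dt = (-1.801576929−-1.778062529)/0.044104 = -0.533158
  θ̈ = (θ̇'−θ̇)/dt = (1.436410120−1.488961989)/0.044104 = -1.191544
  sinθ=-0.162894, cosθ=0.986644
  F = (M+m)·ẍ + m·l·cosθ·θ̈ − m·l·sinθ·θ̇² = -1.095955 + -0.178457 − -0.054819 = -1.219593
step 3→4:
  ẍ = (ẋ'−ẋ)/dt = (-1.498659156−-1.801576929)/0.044104 = 6.868261
  θ̈ = (θ̇'−θ̇)/dt = (1.054277100−1.436410120)/0.044104 = -8.664362
  sinθ=-0.097797, cosθ=0.995206
  F = (M+m)·ẍ + m·l·cosθ·θ̈ − m·l·sinθ·θ̇² = 14.118342 + -1.308921 − -0.030630 = 12.840051
step 4→5:
  ẍ = (ẋ'−ẋ)/dt = (-1.800076518−-1.498659156)/0.044104 = -6.834241
  θ̈ = (θ̇'−θ̇)/dt = (1.372484288−1.054277100)/0.044104 = 7.214928
  sinθ=-0.034595, cosθ=0.999401
  F = (M+m)·ẍ + m·l·cosθ·θ̈ − m·l·sinθ·θ̇² = -14.048411 + 1.094550 − -0.005837 = -12.948024
step 5→6:
  ẍ = (ẋ'−ẋ)/dt = (-1.954457355−-1.800076518)/0.044104 = -3.500382
  θ̈ = (θ̇'−θ̇)/dt = (1.549797697−1.372484288)/0.044104 = 4.020348
  sinθ=0.011895, cosθ=0.999929
  F = (M+m)·ẍ + m·l·cosθ·θ̈ − m·l·sinθ·θ̇² = -7.195357 + 0.610234 − 0.003401 = -6.588524
step 6→7:
  ẍ = (ẋ'−ẋ)/dt = (-2.098006359−-1.954457355)/0.044104 = -3.254784
  θ̈ = (θ̇'−θ̇)/dt = (1.743746024−1.549797697)/0.044104 = 4.397522
  sinθ=0.072364, cosθ=0.997378
  F = (M+m)·ẍ + m·l·cosθ·θ̈ − m·l·sinθ·θ̇² = -6.690508 + 0.665781 − 0.026384 = -6.051111
step 7→8:
  ẍ = (ẋ'−ẋ)/dt = (-1.756978777−-2.098006359)/0.044104 = 7.732350
  θ̈ = (θ̇'−θ̇)/dt = (1.435903216−1.743746024)/0.044104 = -6.979929
  sinθ=0.140315, cosθ=0.990107
  F = (M+m)·ẍ + m·l·cosθ·θ̈ − m·l·sinθ·θ̇² = 15.894558 + -1.049051 − 0.064764 = 14.780742

F_0 = -10.740231 N
F_1 = -7.116152 N
F_2 = -1.219593 N
F_3 = 12.840051 N
F_4 = -12.948024 N
F_5 = -6.588524 N
F_6 = -6.051111 N
F_7 = 14.780742 N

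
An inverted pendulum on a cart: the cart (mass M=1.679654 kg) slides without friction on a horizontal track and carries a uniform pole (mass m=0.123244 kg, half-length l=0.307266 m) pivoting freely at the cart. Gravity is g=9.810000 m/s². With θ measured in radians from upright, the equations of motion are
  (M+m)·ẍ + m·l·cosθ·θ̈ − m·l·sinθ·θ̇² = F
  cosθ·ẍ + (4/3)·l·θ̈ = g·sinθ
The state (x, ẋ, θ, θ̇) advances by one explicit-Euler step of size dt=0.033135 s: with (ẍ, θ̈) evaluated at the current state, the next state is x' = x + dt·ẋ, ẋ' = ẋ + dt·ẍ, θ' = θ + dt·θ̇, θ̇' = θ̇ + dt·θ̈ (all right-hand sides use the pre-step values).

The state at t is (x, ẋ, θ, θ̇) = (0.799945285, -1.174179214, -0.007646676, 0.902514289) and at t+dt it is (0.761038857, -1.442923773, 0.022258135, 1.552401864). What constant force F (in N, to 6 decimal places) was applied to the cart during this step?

ẍ = (ẋ'−ẋ)/dt = (-1.442923773−-1.174179214)/0.033135 = -8.110595
θ̈ = (θ̇'−θ̇)/dt = (1.552401864−0.902514289)/0.033135 = 19.613327
sinθ=-0.007647, cosθ=0.999971
F = (M+m)·ẍ + m·l·cosθ·θ̈ − m·l·sinθ·θ̇² = -14.622575 + 0.742709 − -0.000236 = -13.879630

F = -13.879630 N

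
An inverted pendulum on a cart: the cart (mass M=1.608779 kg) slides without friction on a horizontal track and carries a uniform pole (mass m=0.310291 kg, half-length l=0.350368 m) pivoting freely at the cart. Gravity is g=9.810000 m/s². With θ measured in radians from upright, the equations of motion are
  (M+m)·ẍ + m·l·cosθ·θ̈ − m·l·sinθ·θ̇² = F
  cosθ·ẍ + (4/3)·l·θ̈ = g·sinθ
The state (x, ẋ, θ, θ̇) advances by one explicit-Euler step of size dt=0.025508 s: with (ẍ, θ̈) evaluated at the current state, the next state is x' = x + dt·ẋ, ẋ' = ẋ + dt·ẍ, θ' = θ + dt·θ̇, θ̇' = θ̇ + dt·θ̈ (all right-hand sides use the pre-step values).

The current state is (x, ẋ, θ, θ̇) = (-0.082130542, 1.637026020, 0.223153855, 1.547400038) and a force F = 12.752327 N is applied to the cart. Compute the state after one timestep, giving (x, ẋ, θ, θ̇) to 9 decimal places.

(-0.040373282, 1.822087410, 0.262624935, 1.279622147)

sinθ=0.221306372, cosθ=0.975204332
temp = (F + m·l·θ̇²·sinθ)/(M+m) = (12.752327 + 0.057609318)/1.919070 = 6.675075072
θ̈ = (g·sinθ − cosθ·temp)/(l·(4/3 − m·cos²θ/(M+m))) = -10.497800349
ẍ = temp − m·l·θ̈·cosθ/(M+m) = 7.255033318
Euler: x'=-0.082130542+0.025508·1.637026020=-0.040373282, ẋ'=1.637026020+0.025508·7.255033318=1.822087410
       θ'=0.223153855+0.025508·1.547400038=0.262624935, θ̇'=1.547400038+0.025508·-10.497800349=1.279622147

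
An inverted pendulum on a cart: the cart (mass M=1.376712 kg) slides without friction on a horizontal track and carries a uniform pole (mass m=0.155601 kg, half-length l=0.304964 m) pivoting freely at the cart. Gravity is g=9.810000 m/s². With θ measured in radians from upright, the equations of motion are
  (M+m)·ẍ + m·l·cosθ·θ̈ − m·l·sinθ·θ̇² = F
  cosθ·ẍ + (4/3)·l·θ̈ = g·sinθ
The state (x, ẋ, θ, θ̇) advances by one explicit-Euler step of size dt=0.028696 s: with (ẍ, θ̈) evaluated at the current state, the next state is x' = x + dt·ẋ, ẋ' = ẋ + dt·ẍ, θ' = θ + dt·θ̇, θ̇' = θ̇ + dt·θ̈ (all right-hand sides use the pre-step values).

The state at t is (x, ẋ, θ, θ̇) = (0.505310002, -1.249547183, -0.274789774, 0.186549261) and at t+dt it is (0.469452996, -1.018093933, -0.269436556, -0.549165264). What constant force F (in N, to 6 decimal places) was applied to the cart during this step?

F = 11.188662 N

ẍ = (ẋ'−ẋ)/dt = (-1.018093933−-1.249547183)/0.028696 = 8.065697
θ̈ = (θ̇'−θ̇)/dt = (-0.549165264−0.186549261)/0.028696 = -25.638226
sinθ=-0.271345, cosθ=0.962482
F = (M+m)·ẍ + m·l·cosθ·θ̈ − m·l·sinθ·θ̇² = 12.359173 + -1.170959 − -0.000448 = 11.188662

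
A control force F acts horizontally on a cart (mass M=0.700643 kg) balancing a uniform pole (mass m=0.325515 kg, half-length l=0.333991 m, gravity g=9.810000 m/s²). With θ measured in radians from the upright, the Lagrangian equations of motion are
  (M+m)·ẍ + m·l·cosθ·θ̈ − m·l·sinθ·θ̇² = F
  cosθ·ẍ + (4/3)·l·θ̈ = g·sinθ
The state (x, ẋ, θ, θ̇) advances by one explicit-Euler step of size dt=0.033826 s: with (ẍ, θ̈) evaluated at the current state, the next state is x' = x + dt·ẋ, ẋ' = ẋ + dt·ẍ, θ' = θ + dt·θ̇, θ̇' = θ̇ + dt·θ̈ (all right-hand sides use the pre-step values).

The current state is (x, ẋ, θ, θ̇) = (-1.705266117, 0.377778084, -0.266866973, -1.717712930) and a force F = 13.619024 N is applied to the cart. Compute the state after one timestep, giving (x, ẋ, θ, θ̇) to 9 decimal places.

sinθ=-0.263710612, cosθ=0.964601842
temp = (F + m·l·θ̇²·sinθ)/(M+m) = (13.619024 + -0.084593023)/1.026158 = 13.189422074
θ̈ = (g·sinθ − cosθ·temp)/(l·(4/3 − m·cos²θ/(M+m))) = -44.152598433
ẍ = temp − m·l·θ̈·cosθ/(M+m) = 17.701700495
Euler: x'=-1.705266117+0.033826·0.377778084=-1.692487396, ẋ'=0.377778084+0.033826·17.701700495=0.976555805
       θ'=-0.266866973+0.033826·-1.717712930=-0.324970331, θ̇'=-1.717712930+0.033826·-44.152598433=-3.211218725

(-1.692487396, 0.976555805, -0.324970331, -3.211218725)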